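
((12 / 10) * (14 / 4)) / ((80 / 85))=357 / 80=4.46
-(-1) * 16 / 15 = 16 / 15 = 1.07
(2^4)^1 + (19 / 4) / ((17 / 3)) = 1145 / 68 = 16.84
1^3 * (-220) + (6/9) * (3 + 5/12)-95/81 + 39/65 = -176819/810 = -218.30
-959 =-959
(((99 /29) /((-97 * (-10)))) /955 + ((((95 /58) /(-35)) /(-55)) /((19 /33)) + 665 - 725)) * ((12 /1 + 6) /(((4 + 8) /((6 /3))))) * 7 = -16923996603 /13432075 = -1259.97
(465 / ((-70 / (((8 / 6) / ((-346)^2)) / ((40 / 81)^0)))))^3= -29791 / 73563219143252216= -0.00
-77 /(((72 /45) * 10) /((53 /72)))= -4081 /1152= -3.54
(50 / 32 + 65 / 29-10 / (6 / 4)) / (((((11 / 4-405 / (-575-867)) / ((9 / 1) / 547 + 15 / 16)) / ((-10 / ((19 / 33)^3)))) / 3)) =4310323591907025 / 30433873116704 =141.63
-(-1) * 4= 4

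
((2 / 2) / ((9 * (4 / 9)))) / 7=1 / 28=0.04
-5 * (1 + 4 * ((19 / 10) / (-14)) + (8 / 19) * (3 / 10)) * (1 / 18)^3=-0.00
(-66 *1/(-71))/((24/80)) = 220/71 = 3.10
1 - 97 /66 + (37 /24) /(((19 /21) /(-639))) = -5463889 /5016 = -1089.29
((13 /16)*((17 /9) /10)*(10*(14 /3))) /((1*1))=1547 /216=7.16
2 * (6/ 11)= 12/ 11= 1.09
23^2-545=-16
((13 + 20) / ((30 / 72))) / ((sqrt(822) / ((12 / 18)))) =44 * sqrt(822) / 685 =1.84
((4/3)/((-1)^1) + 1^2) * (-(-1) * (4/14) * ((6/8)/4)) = -1/56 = -0.02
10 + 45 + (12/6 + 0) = 57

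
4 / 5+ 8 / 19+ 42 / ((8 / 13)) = 26399 / 380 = 69.47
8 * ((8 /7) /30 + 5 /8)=557 /105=5.30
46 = 46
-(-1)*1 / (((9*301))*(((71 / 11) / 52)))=572 / 192339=0.00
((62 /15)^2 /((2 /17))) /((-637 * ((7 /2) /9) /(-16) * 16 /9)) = 588132 /111475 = 5.28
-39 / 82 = -0.48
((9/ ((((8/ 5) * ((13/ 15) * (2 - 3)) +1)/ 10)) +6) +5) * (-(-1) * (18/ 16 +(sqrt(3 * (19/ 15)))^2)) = -1092.16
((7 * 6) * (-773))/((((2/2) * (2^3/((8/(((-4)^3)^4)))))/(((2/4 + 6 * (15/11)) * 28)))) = -21703521/46137344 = -0.47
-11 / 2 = -5.50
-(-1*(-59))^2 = -3481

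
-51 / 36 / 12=-17 / 144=-0.12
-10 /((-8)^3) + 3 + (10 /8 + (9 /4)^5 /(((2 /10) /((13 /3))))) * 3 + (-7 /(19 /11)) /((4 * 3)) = 3754.66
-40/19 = -2.11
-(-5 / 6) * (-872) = -2180 / 3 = -726.67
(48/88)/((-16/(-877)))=2631/88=29.90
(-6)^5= -7776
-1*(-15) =15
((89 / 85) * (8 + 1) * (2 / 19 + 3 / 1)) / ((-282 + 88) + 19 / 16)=-756144 / 4982275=-0.15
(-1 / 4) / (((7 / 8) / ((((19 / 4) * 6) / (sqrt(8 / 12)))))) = -57 * sqrt(6) / 14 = -9.97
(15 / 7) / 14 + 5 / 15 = 143 / 294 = 0.49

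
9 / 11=0.82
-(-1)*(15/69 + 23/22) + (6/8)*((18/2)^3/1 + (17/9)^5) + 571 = 5662265006/4979799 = 1137.05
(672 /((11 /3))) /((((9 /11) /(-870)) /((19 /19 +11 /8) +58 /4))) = -3288600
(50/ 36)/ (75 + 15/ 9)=5/ 276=0.02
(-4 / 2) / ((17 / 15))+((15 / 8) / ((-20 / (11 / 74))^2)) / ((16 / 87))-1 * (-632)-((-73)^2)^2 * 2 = -54141331788058323 / 953262080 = -56795851.76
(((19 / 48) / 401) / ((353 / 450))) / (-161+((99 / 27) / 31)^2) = -12324825 / 1576750940032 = -0.00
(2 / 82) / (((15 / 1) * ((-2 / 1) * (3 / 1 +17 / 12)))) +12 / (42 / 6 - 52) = -8698 / 32595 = -0.27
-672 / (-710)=336 / 355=0.95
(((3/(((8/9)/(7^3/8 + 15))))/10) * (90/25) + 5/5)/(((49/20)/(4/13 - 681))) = -1009750541/50960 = -19814.57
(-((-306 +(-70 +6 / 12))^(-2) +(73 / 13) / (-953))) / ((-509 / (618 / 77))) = -25413715506 / 273857496990077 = -0.00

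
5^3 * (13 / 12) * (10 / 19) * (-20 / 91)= -6250 / 399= -15.66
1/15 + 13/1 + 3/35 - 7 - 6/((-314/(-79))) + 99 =1708552/16485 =103.64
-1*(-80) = 80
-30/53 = -0.57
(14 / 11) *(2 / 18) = 14 / 99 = 0.14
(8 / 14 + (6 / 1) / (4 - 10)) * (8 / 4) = -6 / 7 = -0.86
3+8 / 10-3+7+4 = 59 / 5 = 11.80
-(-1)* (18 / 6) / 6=1 / 2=0.50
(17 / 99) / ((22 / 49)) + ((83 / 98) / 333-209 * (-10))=4127166266 / 1974357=2090.39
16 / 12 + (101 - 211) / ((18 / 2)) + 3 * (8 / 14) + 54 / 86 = -23153 / 2709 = -8.55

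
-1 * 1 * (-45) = 45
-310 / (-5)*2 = 124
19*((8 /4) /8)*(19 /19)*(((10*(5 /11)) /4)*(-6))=-1425 /44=-32.39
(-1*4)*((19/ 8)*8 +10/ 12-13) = -82/ 3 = -27.33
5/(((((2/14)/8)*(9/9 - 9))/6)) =-210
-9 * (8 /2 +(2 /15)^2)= -904 /25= -36.16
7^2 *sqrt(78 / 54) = 49 *sqrt(13) / 3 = 58.89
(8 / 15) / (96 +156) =0.00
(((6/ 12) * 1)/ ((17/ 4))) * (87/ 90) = 29/ 255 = 0.11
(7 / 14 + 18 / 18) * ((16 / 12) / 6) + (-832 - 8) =-2519 / 3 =-839.67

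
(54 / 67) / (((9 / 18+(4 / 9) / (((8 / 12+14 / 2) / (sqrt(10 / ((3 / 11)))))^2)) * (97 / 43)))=7370028 / 16033033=0.46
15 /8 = 1.88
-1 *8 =-8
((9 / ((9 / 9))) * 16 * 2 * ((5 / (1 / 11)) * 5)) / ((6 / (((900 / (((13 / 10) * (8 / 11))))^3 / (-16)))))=-1563470068359375 / 2197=-711638629203.17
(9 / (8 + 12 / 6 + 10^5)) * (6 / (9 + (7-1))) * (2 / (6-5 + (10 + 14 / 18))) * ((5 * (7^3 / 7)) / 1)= 3969 / 2650265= 0.00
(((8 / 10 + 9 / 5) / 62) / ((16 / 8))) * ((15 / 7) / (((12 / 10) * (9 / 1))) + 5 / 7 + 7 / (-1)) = -9971 / 78120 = -0.13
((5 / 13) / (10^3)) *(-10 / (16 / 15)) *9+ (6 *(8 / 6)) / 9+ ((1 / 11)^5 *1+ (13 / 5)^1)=20841486299 / 6029749440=3.46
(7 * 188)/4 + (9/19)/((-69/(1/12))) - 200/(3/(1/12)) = 5088419/15732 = 323.44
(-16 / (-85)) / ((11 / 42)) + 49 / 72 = 1.40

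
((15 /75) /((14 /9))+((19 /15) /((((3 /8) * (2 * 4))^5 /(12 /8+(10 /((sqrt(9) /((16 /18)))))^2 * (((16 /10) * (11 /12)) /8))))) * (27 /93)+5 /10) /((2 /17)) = 4138436497 /768817980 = 5.38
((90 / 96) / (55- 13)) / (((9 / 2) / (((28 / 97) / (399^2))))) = 5 / 555929892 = 0.00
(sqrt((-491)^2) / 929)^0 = 1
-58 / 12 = -29 / 6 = -4.83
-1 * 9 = -9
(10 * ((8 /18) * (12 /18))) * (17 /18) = 680 /243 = 2.80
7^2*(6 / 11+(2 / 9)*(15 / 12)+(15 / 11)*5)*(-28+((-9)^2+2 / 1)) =370685 / 18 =20593.61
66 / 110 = 3 / 5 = 0.60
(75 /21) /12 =25 /84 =0.30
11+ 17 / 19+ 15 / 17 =4127 / 323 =12.78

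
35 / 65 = 7 / 13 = 0.54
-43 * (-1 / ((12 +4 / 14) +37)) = 301 / 345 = 0.87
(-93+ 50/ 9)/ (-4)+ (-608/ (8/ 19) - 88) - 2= -54437/ 36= -1512.14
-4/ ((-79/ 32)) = 128/ 79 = 1.62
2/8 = 1/4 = 0.25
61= 61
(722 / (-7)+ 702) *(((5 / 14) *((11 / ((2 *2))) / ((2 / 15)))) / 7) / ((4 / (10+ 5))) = 1621125 / 686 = 2363.16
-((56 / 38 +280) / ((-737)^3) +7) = -53241963201 / 7605995507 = -7.00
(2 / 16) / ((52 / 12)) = 3 / 104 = 0.03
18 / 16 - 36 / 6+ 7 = 2.12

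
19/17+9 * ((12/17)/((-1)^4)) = 127/17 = 7.47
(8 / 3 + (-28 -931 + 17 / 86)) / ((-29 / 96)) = 3946928 / 1247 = 3165.14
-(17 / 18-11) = 181 / 18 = 10.06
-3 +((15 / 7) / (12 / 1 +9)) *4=-127 / 49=-2.59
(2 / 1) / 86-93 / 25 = -3974 / 1075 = -3.70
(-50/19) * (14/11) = -700/209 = -3.35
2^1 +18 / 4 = 13 / 2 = 6.50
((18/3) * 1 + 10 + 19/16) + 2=307/16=19.19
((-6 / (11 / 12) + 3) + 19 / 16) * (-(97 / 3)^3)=378759295 / 4752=79705.24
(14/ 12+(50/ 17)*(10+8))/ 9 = 6.01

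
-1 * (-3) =3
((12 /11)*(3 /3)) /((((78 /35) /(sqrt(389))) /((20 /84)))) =50*sqrt(389) /429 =2.30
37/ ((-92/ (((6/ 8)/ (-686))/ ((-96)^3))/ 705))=-8695/ 24816648192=-0.00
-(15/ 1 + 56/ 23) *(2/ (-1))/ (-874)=-401/ 10051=-0.04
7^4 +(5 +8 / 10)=12034 / 5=2406.80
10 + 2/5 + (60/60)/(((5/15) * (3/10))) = 102/5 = 20.40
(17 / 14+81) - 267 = -2587 / 14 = -184.79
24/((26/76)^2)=34656/169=205.07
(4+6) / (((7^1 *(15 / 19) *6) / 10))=190 / 63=3.02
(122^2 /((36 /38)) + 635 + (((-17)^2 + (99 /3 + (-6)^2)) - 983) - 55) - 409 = 137312 /9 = 15256.89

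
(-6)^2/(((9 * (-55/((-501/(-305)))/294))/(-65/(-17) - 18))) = 141991416/285175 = 497.91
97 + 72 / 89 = 8705 / 89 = 97.81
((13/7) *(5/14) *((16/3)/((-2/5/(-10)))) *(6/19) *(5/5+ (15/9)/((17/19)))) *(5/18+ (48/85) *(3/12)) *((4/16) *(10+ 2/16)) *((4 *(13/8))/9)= 197700425/3228708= 61.23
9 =9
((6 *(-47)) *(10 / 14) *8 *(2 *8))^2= 32573030400 / 49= 664755722.45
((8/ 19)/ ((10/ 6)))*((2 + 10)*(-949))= -273312/ 95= -2876.97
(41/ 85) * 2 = 82/ 85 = 0.96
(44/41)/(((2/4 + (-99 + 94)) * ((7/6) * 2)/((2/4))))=-44/861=-0.05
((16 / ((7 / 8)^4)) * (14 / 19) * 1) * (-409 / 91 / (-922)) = 26804224 / 273394667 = 0.10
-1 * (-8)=8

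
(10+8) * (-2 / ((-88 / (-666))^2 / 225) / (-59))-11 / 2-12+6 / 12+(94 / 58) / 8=12996092367 / 1656248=7846.71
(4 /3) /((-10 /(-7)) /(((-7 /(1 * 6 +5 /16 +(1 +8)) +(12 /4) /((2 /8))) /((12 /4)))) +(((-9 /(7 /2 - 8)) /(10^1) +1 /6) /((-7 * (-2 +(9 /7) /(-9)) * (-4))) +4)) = 242400 /793589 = 0.31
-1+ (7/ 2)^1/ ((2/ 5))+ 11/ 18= 301/ 36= 8.36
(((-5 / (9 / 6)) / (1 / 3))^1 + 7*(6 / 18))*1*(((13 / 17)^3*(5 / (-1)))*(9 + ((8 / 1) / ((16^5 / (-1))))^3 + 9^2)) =51203563373398169756945 / 33189277453906870272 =1542.77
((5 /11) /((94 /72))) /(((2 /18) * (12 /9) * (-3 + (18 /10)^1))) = -2025 /1034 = -1.96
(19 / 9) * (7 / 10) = 133 / 90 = 1.48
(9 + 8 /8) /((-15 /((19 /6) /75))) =-19 /675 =-0.03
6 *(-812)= -4872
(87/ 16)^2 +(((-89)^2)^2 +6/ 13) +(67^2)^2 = 275869208669/ 3328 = 82893392.03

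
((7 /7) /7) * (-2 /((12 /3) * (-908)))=1 /12712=0.00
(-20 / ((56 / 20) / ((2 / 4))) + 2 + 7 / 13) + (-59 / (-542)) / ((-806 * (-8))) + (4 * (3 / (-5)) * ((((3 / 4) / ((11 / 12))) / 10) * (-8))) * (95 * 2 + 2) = 2022168934503 / 6727520800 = 300.58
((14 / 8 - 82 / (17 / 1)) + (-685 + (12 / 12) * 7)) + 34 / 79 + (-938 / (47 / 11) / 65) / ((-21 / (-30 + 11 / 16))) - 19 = -704.36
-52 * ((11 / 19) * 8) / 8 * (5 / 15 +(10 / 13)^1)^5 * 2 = -12936742984 / 131866137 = -98.11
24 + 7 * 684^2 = 3275016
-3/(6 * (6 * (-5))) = 0.02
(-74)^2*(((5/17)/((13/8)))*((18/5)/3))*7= 1839936/221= 8325.50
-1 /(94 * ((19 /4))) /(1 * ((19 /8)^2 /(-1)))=128 /322373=0.00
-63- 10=-73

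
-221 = -221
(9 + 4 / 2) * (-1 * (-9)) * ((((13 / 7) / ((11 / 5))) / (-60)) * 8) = -78 / 7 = -11.14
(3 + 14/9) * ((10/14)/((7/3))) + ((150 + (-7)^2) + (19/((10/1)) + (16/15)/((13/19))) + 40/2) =1425947/6370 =223.85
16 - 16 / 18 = 15.11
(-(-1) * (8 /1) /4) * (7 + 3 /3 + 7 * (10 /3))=188 /3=62.67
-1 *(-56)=56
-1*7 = -7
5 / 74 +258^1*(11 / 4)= 26254 / 37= 709.57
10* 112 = 1120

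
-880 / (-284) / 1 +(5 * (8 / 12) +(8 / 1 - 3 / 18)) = 6077 / 426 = 14.27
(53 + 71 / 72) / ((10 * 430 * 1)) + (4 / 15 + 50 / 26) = 8863811 / 4024800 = 2.20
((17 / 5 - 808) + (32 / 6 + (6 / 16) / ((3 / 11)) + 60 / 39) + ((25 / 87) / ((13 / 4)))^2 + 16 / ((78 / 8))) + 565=-11753154449 / 51166440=-229.70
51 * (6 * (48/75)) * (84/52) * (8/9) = 91392/325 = 281.21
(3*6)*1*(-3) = -54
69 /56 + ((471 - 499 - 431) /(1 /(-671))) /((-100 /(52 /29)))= -224165967 /40600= -5521.33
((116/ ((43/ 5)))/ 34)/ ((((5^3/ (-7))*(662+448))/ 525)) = -1421/ 135235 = -0.01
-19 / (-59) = 19 / 59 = 0.32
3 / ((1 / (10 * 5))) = 150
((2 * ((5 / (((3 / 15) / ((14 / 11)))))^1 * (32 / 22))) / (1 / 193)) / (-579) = -11200 / 363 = -30.85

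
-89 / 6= -14.83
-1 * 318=-318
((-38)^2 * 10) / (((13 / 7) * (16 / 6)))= 37905 / 13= 2915.77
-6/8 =-3/4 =-0.75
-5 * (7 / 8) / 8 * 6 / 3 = -35 / 32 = -1.09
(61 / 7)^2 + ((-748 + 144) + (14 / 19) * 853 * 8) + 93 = 4276222 / 931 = 4593.15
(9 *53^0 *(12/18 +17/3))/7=57/7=8.14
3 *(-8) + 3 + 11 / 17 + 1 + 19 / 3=-664 / 51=-13.02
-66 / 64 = -33 / 32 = -1.03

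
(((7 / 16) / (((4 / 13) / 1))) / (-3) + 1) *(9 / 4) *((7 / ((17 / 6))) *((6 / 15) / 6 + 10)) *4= 320271 / 2720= 117.75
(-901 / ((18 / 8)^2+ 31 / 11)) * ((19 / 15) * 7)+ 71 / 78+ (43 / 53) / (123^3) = -947957036635619 / 935960274990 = -1012.82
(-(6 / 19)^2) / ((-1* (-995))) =-36 / 359195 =-0.00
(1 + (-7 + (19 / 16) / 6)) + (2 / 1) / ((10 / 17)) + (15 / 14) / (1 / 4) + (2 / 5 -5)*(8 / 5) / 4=733 / 16800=0.04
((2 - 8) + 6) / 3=0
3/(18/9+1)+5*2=11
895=895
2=2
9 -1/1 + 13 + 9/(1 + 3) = 93/4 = 23.25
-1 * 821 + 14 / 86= -820.84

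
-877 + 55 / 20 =-874.25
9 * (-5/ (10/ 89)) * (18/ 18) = -801/ 2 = -400.50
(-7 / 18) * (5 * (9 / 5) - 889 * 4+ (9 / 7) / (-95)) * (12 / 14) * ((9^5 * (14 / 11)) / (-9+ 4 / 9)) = -835695932616 / 80465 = -10385831.51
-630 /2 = -315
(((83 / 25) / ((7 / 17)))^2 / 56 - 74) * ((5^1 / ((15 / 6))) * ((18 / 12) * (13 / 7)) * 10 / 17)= -4871844081 / 20408500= -238.72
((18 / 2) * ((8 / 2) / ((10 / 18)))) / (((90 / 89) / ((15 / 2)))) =2403 / 5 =480.60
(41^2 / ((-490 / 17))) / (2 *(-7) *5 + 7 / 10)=28577 / 33957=0.84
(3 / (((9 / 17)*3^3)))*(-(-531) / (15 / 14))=14042 / 135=104.01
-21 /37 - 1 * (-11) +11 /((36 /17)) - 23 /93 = 635053 /41292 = 15.38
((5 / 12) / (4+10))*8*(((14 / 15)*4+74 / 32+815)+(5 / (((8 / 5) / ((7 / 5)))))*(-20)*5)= 92051 / 1008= 91.32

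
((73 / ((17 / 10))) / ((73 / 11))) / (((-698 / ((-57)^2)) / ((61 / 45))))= -242231 / 5933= -40.83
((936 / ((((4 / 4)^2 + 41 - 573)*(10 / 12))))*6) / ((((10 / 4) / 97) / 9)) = -6537024 / 1475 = -4431.88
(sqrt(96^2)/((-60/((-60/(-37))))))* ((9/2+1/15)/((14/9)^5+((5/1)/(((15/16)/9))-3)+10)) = -129435408/700321015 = -0.18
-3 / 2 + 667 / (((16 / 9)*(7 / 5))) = 29847 / 112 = 266.49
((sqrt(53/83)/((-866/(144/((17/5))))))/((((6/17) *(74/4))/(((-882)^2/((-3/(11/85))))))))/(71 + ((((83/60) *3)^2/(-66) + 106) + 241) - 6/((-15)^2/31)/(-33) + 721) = 5421819110400 *sqrt(4399)/2038804504748827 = 0.18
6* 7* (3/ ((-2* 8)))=-63/ 8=-7.88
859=859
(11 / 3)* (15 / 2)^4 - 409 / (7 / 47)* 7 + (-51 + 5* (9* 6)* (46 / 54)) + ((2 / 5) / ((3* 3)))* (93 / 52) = -23220157 / 3120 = -7442.36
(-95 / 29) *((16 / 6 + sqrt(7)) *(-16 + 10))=570 *sqrt(7) / 29 + 1520 / 29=104.42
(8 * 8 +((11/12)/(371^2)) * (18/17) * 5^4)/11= 299527441/51477734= 5.82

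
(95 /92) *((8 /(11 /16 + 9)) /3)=608 /2139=0.28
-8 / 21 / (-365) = 8 / 7665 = 0.00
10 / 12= 5 / 6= 0.83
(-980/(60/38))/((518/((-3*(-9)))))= -1197/37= -32.35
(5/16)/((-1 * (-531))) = 5/8496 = 0.00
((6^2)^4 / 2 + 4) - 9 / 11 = 9237923 / 11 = 839811.18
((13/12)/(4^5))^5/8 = 371293/2241279404955710521344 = 0.00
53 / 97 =0.55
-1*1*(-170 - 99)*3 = 807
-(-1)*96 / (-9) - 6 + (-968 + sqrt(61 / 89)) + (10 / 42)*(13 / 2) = -982.29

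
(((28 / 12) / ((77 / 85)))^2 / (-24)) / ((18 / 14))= -50575 / 235224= -0.22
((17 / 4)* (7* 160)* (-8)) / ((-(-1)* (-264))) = 4760 / 33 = 144.24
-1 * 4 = -4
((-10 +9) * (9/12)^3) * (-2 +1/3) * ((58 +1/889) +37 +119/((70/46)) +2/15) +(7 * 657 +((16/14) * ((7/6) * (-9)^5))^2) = 352683086873253/56896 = 6198732544.88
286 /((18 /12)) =190.67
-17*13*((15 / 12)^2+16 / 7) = -95251 / 112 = -850.46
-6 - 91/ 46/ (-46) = -12605/ 2116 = -5.96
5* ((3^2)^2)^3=2657205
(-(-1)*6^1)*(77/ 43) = 462/ 43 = 10.74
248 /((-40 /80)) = -496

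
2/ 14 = 1/ 7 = 0.14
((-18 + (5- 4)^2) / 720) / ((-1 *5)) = 17 / 3600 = 0.00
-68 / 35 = -1.94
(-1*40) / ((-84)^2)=-5 / 882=-0.01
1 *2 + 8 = 10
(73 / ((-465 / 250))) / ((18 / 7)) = -12775 / 837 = -15.26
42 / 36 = 7 / 6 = 1.17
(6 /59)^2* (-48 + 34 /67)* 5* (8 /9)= -509120 /233227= -2.18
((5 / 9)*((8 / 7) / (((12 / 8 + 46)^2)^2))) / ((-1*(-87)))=128 / 89286175125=0.00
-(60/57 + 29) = -571/19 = -30.05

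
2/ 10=1/ 5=0.20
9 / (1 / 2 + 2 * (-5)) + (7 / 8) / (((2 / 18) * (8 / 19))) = 21591 / 1216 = 17.76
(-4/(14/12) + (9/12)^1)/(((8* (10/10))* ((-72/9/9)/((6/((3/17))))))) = 11475/896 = 12.81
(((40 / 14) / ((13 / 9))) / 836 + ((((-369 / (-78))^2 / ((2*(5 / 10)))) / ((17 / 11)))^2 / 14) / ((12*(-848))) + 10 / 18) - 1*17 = -16.44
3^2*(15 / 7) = 135 / 7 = 19.29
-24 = -24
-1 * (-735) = 735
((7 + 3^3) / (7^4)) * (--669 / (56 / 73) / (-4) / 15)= -0.21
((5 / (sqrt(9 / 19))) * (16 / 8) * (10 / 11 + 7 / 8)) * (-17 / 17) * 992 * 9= -584040 * sqrt(19) / 11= -231433.76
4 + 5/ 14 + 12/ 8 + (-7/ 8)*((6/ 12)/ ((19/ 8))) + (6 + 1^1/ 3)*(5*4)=105607/ 798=132.34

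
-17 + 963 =946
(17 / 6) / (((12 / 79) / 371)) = 498253 / 72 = 6920.18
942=942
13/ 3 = 4.33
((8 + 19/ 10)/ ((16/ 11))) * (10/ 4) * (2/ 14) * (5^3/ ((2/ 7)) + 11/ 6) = 239217/ 224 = 1067.93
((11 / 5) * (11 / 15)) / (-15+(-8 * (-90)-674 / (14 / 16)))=-847 / 34275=-0.02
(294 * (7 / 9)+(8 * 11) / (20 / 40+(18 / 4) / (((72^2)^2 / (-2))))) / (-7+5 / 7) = -6343720607 / 98537406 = -64.38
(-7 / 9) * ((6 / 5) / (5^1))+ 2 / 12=-0.02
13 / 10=1.30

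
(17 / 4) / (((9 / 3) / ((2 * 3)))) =17 / 2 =8.50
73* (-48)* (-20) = 70080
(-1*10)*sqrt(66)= -10*sqrt(66)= -81.24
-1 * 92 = -92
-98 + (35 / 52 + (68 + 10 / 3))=-4055 / 156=-25.99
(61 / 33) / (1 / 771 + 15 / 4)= 62708 / 127259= 0.49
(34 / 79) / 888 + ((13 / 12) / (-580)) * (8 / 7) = -0.00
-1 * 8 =-8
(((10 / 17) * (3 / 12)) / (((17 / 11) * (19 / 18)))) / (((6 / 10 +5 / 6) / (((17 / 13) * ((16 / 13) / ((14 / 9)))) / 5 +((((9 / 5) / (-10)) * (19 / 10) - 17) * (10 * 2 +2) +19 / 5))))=-33160249881 / 1396608395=-23.74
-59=-59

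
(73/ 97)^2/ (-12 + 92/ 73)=-389017/ 7376656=-0.05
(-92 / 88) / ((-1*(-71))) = -23 / 1562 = -0.01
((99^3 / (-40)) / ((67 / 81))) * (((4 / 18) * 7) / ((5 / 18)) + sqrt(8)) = -550159533 / 3350-78594219 * sqrt(2) / 1340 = -247173.75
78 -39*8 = -234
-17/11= -1.55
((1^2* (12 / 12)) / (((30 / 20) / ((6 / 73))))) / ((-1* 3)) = -4 / 219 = -0.02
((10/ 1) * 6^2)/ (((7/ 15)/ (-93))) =-502200/ 7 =-71742.86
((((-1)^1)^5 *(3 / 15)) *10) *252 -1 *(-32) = -472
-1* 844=-844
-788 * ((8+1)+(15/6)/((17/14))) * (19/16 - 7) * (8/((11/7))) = 257865.63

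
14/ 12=7/ 6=1.17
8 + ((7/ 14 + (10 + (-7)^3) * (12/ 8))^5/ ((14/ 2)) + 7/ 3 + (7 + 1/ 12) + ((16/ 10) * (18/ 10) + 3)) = -9281624250700777/ 2100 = -4419821071762.27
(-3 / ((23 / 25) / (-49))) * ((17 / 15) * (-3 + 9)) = 24990 / 23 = 1086.52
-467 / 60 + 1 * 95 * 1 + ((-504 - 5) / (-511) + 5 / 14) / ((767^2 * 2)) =393280467238 / 4509235185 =87.22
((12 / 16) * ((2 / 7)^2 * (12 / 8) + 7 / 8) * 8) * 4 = 1173 / 49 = 23.94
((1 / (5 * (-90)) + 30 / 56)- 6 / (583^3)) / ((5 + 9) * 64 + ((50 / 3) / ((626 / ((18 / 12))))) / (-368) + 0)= 38356265193028744 / 64419348951640873575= 0.00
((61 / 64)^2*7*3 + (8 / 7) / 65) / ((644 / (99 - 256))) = -5587146911 / 1200209920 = -4.66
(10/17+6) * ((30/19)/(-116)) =-840/9367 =-0.09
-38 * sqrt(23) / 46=-3.96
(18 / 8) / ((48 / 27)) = 81 / 64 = 1.27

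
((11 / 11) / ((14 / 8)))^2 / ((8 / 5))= 10 / 49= 0.20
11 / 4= 2.75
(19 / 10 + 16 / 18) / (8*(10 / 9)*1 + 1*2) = 251 / 980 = 0.26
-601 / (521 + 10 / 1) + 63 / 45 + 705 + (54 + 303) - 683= 1006957 / 2655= 379.27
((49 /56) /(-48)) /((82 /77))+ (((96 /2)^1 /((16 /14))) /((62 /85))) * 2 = 112395451 /976128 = 115.14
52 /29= 1.79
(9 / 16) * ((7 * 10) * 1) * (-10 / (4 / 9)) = -14175 / 16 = -885.94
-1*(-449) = 449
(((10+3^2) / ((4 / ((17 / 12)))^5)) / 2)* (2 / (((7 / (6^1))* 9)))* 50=674432075 / 1337720832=0.50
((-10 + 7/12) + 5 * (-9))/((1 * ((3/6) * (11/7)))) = -4571/66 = -69.26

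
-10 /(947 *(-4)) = 5 /1894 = 0.00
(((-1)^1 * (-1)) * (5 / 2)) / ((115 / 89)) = 89 / 46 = 1.93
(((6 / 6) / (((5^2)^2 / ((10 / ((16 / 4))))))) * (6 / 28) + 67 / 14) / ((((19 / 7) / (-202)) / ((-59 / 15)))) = 1401.14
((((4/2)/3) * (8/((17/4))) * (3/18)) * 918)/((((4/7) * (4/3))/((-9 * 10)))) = -22680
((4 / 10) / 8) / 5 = 1 / 100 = 0.01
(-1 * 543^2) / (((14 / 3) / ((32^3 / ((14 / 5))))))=-36231045120 / 49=-739409084.08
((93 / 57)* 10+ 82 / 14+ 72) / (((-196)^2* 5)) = 2505 / 5109328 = 0.00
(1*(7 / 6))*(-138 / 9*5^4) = -100625 / 9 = -11180.56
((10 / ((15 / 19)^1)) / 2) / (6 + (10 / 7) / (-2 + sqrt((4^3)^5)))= 726313 / 688091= 1.06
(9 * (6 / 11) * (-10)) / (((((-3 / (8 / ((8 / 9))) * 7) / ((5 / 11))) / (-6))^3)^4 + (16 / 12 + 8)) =-152511949699740000000000000 / 29473937852457599420127131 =-5.17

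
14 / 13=1.08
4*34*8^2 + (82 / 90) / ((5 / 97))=1962377 / 225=8721.68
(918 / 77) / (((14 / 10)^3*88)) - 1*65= -75478085 / 1162084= -64.95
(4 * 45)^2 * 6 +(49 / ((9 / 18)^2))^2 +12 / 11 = 2560988 / 11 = 232817.09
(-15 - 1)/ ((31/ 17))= -272/ 31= -8.77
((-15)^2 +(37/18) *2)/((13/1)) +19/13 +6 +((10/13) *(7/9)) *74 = 2705/39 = 69.36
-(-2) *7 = 14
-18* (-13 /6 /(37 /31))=1209 /37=32.68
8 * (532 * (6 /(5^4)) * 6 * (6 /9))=102144 /625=163.43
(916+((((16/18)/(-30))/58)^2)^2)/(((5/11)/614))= 1453394778297663573064/1174619131003125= 1237332.80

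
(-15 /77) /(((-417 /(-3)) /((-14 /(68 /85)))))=75 /3058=0.02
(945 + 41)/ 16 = 493/ 8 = 61.62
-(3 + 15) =-18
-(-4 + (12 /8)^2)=7 /4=1.75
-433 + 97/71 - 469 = -63945/71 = -900.63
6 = 6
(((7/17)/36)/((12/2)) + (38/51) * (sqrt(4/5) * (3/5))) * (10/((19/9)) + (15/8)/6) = 10745/1116288 + 307 * sqrt(5)/340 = 2.03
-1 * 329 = -329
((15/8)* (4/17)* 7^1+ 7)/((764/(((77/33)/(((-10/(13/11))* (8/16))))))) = -31213/4286040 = -0.01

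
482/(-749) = -482/749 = -0.64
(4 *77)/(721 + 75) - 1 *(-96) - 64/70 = 664967/6965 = 95.47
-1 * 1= -1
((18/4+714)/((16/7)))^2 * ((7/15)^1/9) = 5123.58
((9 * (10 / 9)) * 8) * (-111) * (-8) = 71040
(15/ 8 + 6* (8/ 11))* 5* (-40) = -13725/ 11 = -1247.73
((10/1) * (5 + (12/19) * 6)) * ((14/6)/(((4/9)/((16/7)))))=20040/19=1054.74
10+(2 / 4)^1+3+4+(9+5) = 63 / 2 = 31.50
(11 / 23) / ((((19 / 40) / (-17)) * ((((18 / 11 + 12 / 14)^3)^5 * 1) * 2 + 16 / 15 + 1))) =-0.00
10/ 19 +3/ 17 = 227/ 323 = 0.70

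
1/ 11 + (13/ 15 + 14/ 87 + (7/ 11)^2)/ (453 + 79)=436837/ 4666970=0.09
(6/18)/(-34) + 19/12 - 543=-36817/68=-541.43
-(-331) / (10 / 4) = 662 / 5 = 132.40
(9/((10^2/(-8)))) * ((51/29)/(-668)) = 459/242150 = 0.00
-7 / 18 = -0.39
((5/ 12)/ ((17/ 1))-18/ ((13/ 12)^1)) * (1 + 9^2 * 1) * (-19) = 34275221/ 1326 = 25848.58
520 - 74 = 446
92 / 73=1.26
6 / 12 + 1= 3 / 2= 1.50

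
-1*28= -28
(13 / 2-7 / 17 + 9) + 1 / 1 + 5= 717 / 34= 21.09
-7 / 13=-0.54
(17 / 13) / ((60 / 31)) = 527 / 780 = 0.68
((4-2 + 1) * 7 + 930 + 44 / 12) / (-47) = -2864 / 141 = -20.31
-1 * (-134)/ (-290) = -67/ 145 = -0.46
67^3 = 300763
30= 30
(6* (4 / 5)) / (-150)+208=25996 / 125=207.97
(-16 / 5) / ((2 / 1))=-8 / 5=-1.60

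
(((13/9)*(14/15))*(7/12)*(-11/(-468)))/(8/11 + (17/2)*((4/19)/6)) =112651/6249960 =0.02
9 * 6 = 54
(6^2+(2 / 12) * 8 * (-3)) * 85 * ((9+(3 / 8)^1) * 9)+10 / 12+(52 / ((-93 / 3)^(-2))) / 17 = 23708917 / 102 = 232440.36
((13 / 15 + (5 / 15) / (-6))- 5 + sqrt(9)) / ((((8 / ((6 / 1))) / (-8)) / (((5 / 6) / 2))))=107 / 36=2.97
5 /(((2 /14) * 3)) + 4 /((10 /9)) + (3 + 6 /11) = 3104 /165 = 18.81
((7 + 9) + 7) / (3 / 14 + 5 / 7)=322 / 13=24.77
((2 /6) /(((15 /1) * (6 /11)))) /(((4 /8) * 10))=11 /1350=0.01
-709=-709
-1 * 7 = -7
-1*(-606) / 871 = 0.70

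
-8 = -8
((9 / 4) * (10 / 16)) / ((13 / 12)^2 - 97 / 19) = -7695 / 21514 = -0.36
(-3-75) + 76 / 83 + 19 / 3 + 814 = 743.25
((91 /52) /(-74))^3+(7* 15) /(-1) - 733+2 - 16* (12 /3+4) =-25000700247 /25934336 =-964.00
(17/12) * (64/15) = 272/45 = 6.04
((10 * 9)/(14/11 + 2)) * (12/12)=55/2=27.50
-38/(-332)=19/166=0.11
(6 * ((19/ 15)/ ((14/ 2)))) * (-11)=-418/ 35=-11.94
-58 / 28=-29 / 14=-2.07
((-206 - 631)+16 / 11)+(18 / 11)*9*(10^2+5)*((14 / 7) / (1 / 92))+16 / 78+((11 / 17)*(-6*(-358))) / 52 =2069186714 / 7293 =283722.30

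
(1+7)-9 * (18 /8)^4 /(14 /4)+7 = -50.90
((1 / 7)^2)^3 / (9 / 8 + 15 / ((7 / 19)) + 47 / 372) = 744 / 3673287499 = 0.00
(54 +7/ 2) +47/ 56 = 3267/ 56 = 58.34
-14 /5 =-2.80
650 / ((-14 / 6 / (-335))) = 653250 / 7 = 93321.43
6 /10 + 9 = 48 /5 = 9.60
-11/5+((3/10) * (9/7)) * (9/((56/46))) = 1277/1960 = 0.65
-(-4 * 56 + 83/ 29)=6413/ 29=221.14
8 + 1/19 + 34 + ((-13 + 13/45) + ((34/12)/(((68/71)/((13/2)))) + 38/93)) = 20771137/424080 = 48.98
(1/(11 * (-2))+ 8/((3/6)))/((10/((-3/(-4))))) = 1.20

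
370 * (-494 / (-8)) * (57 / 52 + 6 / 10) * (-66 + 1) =-20151495 / 8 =-2518936.88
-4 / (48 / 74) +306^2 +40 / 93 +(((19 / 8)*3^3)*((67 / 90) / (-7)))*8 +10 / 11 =3350510714 / 35805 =93576.62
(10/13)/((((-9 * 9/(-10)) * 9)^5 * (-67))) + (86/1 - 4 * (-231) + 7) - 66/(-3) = 186325091920561410881/179331176054439279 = 1039.00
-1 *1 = -1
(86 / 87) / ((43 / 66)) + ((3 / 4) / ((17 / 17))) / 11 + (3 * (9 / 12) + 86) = 57315 / 638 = 89.84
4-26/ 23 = 66/ 23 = 2.87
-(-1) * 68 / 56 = 17 / 14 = 1.21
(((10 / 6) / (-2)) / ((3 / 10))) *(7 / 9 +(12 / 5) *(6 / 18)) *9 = -355 / 9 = -39.44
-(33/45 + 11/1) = -176/15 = -11.73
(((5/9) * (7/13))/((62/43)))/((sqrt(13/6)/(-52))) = -3010 * sqrt(78)/3627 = -7.33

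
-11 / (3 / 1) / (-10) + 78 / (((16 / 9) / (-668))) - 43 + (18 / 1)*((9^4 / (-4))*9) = -8852149 / 30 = -295071.63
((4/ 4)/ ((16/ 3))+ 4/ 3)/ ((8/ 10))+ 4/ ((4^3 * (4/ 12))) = 401/ 192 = 2.09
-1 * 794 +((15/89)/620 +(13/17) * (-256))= -989.76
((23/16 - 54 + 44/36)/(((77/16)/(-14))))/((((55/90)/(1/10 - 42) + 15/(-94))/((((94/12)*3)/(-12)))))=6842746403/4074510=1679.40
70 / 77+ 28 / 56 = 31 / 22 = 1.41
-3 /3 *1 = -1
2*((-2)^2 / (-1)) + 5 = -3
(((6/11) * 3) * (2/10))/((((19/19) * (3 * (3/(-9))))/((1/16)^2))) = -9/7040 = -0.00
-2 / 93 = -0.02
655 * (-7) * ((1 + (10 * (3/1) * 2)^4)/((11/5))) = -297108022925/11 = -27009820265.91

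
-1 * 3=-3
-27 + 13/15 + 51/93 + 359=333.42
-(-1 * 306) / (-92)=-153 / 46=-3.33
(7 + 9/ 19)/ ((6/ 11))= 13.70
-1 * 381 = -381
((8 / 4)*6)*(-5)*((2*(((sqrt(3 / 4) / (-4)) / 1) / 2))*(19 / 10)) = 57*sqrt(3) / 4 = 24.68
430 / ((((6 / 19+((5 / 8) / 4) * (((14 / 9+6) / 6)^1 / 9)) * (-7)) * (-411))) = 10588320 / 23920337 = 0.44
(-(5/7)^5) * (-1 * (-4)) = -12500/16807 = -0.74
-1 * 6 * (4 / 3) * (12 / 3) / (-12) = 8 / 3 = 2.67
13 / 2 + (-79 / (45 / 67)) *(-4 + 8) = -41759 / 90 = -463.99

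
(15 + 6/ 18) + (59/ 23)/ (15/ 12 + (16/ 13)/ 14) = 579674/ 33603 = 17.25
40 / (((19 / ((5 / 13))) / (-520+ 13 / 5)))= -7960 / 19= -418.95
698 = 698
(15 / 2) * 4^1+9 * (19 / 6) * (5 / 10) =177 / 4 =44.25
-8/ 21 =-0.38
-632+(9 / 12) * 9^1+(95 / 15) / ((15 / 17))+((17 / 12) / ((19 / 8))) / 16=-4227359 / 6840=-618.03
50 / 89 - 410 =-36440 / 89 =-409.44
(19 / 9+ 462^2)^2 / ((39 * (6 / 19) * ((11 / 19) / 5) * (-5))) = -1332197805511225 / 208494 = -6389621790.13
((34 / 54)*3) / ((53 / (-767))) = -13039 / 477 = -27.34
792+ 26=818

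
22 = 22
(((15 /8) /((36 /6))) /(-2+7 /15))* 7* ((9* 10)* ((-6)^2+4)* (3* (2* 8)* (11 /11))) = -246521.74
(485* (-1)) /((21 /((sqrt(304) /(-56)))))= 7.19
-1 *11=-11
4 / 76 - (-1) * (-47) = -892 / 19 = -46.95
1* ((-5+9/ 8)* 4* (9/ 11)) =-279/ 22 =-12.68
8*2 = 16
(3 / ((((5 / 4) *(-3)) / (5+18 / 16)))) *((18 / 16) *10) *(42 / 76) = -30.46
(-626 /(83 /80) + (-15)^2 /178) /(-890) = 1779113 /2629772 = 0.68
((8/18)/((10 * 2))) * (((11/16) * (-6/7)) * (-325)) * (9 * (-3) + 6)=-715/8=-89.38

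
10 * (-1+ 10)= 90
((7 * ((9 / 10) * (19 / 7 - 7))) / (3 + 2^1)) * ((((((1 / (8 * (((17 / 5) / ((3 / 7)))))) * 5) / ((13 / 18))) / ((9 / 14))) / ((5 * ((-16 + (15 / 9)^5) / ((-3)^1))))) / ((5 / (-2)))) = 59049 / 843115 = 0.07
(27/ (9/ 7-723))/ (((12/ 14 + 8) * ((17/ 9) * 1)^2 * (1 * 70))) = -5103/ 301739120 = -0.00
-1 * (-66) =66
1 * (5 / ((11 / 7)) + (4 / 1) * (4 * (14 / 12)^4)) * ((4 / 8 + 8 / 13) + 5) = 775019 / 3861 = 200.73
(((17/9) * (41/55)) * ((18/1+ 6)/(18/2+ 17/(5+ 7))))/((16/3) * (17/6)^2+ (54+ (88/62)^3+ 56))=8970189264/430435616875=0.02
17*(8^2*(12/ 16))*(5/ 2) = 2040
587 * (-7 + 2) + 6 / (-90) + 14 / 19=-836284 / 285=-2934.33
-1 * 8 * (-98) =784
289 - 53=236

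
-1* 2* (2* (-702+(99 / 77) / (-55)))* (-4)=-4324464 / 385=-11232.37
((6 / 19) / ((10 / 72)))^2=46656 / 9025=5.17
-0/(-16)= 0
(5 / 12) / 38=5 / 456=0.01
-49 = -49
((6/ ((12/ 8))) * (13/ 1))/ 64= 13/ 16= 0.81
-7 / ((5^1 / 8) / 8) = -448 / 5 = -89.60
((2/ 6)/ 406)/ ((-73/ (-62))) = 31/ 44457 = 0.00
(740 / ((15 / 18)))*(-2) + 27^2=-1047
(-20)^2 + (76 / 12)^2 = 3961 / 9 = 440.11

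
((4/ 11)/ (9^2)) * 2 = 0.01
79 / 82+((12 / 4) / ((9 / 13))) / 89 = 22159 / 21894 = 1.01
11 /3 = 3.67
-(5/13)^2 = -25/169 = -0.15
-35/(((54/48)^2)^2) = -143360/6561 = -21.85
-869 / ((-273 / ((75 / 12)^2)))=543125 / 4368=124.34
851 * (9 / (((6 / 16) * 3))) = 6808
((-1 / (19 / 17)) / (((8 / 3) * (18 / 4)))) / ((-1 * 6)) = 17 / 1368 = 0.01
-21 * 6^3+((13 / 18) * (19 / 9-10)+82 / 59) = -43396261 / 9558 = -4540.31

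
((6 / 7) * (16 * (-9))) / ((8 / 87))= -9396 / 7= -1342.29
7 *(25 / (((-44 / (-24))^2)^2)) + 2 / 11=229462 / 14641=15.67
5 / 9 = 0.56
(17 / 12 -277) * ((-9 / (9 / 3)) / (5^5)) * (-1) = -3307 / 12500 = -0.26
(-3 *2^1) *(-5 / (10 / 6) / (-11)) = -18 / 11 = -1.64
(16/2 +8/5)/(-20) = -12/25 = -0.48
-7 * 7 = -49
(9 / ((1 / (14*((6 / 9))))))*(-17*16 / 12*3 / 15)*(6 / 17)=-672 / 5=-134.40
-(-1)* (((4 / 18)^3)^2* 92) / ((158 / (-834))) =-818432 / 13994613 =-0.06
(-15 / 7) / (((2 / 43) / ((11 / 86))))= -165 / 28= -5.89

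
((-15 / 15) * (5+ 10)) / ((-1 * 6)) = 5 / 2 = 2.50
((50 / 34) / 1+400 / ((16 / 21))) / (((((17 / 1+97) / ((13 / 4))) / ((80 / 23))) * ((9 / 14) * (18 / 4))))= 32578000 / 1805247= 18.05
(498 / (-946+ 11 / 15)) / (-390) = 249 / 184327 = 0.00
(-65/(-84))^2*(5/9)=0.33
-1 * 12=-12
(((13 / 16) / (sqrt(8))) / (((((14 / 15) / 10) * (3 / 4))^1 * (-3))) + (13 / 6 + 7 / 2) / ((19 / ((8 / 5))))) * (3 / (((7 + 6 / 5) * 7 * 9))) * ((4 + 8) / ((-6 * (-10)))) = 136 / 245385 - 325 * sqrt(2) / 289296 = -0.00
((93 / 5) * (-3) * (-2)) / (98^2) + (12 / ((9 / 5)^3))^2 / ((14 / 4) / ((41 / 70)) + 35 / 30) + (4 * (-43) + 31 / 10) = -1996319021933 / 11861979633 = -168.30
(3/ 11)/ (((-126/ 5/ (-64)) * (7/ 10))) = 0.99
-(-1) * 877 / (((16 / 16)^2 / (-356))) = -312212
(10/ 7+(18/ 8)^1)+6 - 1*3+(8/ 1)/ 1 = 14.68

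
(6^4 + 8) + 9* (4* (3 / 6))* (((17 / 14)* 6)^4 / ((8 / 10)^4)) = 125126.94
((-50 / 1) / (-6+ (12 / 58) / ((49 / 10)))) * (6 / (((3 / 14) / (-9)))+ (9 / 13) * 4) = -38367000 / 18343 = -2091.64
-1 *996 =-996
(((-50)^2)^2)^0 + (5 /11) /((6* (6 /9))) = 49 /44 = 1.11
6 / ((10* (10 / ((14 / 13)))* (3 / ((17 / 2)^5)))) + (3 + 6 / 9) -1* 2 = 29868997 / 31200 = 957.34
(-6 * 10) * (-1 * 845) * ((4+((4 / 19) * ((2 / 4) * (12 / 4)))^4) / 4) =6623701500 / 130321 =50826.05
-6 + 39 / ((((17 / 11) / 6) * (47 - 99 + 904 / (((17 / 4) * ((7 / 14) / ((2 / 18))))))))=-13755 / 362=-38.00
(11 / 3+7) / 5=32 / 15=2.13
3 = 3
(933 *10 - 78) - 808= 8444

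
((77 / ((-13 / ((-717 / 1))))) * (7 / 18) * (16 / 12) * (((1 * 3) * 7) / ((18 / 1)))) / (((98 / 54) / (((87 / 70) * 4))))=7037.63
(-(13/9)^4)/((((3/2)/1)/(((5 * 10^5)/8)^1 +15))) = -3570981830/19683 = -181424.67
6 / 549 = 2 / 183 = 0.01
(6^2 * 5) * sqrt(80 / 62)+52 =52+360 * sqrt(310) / 31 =256.47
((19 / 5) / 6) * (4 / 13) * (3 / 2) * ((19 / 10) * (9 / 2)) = 3249 / 1300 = 2.50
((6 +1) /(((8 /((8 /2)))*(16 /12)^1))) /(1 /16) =42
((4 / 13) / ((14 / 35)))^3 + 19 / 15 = 56743 / 32955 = 1.72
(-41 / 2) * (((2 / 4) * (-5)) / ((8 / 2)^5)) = 205 / 4096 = 0.05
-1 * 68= -68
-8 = -8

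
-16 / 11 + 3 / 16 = -223 / 176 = -1.27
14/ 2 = 7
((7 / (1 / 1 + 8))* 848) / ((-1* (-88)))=742 / 99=7.49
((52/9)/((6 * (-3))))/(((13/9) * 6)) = -1/27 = -0.04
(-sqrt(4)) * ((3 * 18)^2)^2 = -17006112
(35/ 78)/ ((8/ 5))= 175/ 624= 0.28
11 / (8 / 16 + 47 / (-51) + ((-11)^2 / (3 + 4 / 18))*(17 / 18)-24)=16269 / 16334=1.00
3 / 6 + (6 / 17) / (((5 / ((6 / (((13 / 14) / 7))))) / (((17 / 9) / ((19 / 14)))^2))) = 2823473 / 422370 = 6.68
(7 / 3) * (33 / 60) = 77 / 60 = 1.28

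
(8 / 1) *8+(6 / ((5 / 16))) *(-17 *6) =-1894.40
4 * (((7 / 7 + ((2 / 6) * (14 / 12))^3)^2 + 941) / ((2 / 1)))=1884.24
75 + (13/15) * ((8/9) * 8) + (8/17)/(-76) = 3538841/43605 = 81.16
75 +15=90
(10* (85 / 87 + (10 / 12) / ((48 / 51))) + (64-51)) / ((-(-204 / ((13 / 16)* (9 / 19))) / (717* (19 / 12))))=136773247 / 2019328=67.73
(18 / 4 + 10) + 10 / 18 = 271 / 18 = 15.06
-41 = -41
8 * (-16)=-128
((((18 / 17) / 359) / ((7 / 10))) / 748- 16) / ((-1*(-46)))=-127821187 / 367486042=-0.35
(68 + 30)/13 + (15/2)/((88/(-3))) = 16663/2288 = 7.28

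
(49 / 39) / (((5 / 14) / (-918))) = -209916 / 65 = -3229.48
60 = 60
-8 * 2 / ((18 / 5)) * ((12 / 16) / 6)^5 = -5 / 36864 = -0.00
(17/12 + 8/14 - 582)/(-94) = 48721/7896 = 6.17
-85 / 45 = -1.89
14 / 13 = 1.08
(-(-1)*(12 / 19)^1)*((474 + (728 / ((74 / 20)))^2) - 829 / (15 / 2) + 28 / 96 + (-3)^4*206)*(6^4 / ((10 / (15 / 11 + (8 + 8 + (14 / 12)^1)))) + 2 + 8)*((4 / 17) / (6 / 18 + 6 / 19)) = 428832668500788 / 13929575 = 30785768.30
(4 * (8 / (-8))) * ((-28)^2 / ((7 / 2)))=-896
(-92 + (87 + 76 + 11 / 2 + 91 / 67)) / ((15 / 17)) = 177361 / 2010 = 88.24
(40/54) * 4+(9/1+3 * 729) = 59372/27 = 2198.96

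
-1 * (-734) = 734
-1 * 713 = -713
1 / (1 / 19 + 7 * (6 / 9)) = 57 / 269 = 0.21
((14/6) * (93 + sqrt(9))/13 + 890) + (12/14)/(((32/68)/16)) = 85210/91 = 936.37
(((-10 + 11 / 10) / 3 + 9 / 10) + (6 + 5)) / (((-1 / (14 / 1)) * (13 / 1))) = -1876 / 195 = -9.62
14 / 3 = 4.67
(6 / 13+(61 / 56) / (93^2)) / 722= 0.00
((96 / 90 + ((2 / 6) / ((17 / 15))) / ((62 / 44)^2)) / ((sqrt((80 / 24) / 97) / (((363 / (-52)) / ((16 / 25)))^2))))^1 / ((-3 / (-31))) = 27240678575* sqrt(2910) / 182401024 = 8056.33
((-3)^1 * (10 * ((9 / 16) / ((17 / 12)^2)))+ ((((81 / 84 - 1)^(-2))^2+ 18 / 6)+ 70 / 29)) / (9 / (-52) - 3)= -89291051876 / 460955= -193708.83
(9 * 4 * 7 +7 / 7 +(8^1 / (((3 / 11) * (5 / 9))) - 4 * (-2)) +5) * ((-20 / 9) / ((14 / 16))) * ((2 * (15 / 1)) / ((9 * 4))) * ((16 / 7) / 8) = -255040 / 1323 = -192.77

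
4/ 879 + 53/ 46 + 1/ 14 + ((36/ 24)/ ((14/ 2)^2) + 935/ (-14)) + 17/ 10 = -632290819/ 9906330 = -63.83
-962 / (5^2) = -962 / 25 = -38.48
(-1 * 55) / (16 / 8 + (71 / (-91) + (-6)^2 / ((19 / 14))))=-95095 / 47973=-1.98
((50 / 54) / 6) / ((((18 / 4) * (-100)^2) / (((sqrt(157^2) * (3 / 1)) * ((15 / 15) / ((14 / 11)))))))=1727 / 1360800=0.00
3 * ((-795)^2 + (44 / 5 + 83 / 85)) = 161168868 / 85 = 1896104.33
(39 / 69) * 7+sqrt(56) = 91 / 23+2 * sqrt(14) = 11.44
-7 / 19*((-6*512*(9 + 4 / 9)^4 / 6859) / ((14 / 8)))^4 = -6333686143132.46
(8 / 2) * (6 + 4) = 40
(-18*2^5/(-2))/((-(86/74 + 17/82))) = -210.30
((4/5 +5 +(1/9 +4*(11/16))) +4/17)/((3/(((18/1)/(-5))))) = -27223/2550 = -10.68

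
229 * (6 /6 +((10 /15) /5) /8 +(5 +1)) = 96409 /60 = 1606.82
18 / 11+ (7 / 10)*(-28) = -988 / 55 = -17.96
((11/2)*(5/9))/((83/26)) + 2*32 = 48523/747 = 64.96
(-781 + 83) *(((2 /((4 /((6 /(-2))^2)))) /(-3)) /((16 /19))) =19893 /16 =1243.31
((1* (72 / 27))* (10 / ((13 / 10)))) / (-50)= -16 / 39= -0.41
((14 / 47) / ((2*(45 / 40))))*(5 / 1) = 280 / 423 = 0.66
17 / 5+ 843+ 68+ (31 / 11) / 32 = 1609499 / 1760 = 914.49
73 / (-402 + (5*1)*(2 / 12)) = -438 / 2407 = -0.18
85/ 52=1.63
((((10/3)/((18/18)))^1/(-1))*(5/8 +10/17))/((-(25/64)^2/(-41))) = -461824/425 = -1086.64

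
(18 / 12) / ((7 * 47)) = 0.00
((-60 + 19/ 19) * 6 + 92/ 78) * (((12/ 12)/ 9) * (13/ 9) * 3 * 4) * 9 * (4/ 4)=-55040/ 9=-6115.56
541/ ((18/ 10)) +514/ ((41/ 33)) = 263563/ 369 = 714.26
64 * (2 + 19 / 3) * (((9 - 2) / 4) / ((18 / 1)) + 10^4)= 144001400 / 27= 5333385.19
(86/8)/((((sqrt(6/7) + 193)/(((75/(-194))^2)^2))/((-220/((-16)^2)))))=-101095435546875/94547391037837312 + 74830078125 * sqrt(42)/94547391037837312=-0.00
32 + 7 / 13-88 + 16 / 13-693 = -9714 / 13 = -747.23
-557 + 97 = -460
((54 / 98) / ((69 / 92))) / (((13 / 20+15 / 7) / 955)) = 687600 / 2737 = 251.22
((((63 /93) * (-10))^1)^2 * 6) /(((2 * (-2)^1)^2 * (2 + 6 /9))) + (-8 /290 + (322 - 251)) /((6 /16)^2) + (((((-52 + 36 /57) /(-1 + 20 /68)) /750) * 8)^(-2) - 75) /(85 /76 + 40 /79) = 78473066242484975149 /168394791881119680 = 466.01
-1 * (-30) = 30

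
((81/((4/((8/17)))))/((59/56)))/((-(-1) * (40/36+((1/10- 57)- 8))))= -816480/5758223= -0.14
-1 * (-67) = 67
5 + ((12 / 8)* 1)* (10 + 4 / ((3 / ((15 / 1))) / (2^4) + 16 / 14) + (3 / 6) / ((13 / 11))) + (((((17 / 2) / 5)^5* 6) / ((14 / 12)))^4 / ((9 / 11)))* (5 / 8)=274123829639765395554591405542209 / 12621756875000000000000000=21718357.62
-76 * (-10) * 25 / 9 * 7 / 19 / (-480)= -175 / 108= -1.62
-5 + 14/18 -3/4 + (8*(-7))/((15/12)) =-8959/180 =-49.77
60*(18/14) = 540/7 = 77.14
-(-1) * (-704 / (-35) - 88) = -2376 / 35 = -67.89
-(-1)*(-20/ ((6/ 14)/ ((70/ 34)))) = -4900/ 51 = -96.08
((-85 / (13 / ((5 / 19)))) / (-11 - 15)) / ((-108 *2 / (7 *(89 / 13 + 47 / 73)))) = -5286575 / 329101812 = -0.02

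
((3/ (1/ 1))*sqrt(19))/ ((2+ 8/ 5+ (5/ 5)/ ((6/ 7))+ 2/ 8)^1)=180*sqrt(19)/ 301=2.61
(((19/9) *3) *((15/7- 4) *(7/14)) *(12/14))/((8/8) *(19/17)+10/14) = -4199/1526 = -2.75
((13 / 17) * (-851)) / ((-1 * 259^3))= 299 / 7982639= 0.00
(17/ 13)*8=136/ 13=10.46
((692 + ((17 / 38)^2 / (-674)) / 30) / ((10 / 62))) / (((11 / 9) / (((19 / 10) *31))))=206758.27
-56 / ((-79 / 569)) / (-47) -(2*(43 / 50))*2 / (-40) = -15772341 / 1856500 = -8.50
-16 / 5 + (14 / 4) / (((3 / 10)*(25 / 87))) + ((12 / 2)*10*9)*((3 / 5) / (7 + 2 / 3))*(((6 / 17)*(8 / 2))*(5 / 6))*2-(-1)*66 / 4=599549 / 3910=153.34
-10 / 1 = -10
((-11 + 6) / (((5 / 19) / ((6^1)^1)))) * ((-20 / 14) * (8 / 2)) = 4560 / 7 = 651.43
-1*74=-74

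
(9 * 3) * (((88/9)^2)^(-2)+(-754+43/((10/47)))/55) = -406188319869/1499238400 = -270.93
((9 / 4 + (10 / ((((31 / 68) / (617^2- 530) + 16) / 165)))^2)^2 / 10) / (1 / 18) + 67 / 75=7152700411873799979761092206177941065227638887 / 35120287621696998600404587828516609200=203662922.38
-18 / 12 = -3 / 2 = -1.50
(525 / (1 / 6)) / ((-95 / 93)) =-58590 / 19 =-3083.68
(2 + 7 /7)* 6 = 18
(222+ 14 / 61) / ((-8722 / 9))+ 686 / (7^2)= 3663292 / 266021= 13.77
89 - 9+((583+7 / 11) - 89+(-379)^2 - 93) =1585349 / 11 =144122.64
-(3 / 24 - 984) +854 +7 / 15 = 1838.34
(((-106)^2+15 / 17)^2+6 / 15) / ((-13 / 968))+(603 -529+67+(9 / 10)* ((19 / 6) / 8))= -5651774758159579 / 601120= -9402074058.69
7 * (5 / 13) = 35 / 13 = 2.69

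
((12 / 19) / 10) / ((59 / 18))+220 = 1233208 / 5605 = 220.02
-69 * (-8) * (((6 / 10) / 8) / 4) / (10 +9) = 207 / 380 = 0.54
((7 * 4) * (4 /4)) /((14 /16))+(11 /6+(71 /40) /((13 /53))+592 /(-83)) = 4394207 /129480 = 33.94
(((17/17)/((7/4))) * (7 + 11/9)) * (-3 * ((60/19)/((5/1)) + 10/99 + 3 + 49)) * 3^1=-4194320/1881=-2229.84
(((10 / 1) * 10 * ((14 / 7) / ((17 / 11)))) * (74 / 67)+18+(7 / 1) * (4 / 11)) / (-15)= -682738 / 62645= -10.90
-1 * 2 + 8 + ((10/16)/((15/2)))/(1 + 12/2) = 505/84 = 6.01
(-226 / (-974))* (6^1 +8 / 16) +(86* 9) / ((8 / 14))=660376 / 487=1356.01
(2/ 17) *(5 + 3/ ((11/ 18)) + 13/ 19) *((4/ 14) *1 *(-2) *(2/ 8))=-4428/ 24871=-0.18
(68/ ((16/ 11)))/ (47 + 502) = 187/ 2196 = 0.09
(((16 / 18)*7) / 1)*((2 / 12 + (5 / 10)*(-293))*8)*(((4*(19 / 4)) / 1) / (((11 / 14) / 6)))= -104629504 / 99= -1056863.68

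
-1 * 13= -13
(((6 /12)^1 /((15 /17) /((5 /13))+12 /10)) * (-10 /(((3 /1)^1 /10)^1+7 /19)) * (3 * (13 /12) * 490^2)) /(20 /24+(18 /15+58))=-630112437500 /22643973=-27826.94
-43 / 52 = -0.83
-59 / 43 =-1.37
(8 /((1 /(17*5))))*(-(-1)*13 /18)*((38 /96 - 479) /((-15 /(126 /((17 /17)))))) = 35539231 /18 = 1974401.72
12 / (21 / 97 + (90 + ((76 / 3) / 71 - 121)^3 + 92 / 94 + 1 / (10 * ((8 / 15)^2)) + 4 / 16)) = -67670536278528 / 9901571565454159481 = -0.00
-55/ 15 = -3.67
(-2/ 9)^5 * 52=-0.03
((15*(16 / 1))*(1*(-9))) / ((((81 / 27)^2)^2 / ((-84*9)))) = 20160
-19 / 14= -1.36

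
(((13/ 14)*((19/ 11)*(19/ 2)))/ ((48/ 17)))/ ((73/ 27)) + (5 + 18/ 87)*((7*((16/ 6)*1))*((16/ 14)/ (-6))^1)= -1550877439/ 93893184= -16.52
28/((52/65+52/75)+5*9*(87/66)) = 46200/100339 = 0.46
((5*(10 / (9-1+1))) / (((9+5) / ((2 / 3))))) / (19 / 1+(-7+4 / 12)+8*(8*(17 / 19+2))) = 950 / 709569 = 0.00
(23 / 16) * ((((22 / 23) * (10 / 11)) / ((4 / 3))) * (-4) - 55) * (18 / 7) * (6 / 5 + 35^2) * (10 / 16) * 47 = -3436272225 / 448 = -7670250.50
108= 108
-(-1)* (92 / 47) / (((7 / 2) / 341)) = 62744 / 329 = 190.71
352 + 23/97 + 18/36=68431/194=352.74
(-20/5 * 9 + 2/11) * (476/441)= -26792/693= -38.66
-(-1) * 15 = 15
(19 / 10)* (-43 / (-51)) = 817 / 510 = 1.60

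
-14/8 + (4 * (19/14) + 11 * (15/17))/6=1103/1428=0.77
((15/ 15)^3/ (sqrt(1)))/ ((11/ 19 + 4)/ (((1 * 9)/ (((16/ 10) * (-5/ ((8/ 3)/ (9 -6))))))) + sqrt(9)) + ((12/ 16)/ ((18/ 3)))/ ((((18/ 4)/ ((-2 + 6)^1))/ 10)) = 43/ 90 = 0.48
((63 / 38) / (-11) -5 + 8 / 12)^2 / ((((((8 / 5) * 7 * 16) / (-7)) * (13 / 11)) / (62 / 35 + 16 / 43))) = -51000042077 / 35800756992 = -1.42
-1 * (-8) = 8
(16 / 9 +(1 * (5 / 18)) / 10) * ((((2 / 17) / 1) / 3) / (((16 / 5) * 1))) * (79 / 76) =0.02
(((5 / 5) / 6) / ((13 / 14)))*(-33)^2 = 2541 / 13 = 195.46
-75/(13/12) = -900/13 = -69.23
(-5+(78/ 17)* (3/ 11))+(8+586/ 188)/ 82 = -5207893/ 1441396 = -3.61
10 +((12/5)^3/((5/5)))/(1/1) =2978/125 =23.82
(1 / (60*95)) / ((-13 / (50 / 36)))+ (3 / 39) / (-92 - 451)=-1549 / 9656712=-0.00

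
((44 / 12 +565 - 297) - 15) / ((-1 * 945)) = -22 / 81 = -0.27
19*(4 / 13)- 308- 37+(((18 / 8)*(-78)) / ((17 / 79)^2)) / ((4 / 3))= -95626657 / 30056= -3181.62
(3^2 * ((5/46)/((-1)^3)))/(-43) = 45/1978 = 0.02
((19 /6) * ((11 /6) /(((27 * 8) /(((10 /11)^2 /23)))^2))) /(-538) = -11875 /39765461183712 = -0.00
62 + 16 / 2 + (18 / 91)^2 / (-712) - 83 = -19162315 / 1474018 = -13.00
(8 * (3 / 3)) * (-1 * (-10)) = 80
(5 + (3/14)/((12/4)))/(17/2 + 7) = 71/217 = 0.33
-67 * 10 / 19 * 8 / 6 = -2680 / 57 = -47.02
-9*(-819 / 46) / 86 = 7371 / 3956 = 1.86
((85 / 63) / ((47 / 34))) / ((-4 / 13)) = -18785 / 5922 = -3.17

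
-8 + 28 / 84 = -23 / 3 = -7.67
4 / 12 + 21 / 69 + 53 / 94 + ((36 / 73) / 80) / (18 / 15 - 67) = 7963825 / 6628692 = 1.20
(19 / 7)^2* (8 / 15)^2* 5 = 23104 / 2205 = 10.48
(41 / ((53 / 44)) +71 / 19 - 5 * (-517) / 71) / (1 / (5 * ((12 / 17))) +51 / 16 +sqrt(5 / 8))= 1060348490880 / 47037089833 - 76375641600 * sqrt(10) / 47037089833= 17.41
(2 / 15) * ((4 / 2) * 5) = 4 / 3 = 1.33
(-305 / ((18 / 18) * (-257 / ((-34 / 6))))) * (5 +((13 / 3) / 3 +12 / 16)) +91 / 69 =-30045113 / 638388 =-47.06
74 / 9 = 8.22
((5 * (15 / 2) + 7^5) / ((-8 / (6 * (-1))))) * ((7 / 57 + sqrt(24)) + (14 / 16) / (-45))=23818123 / 18240 + 101067 * sqrt(6) / 4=63196.46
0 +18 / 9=2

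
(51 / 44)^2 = 2601 / 1936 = 1.34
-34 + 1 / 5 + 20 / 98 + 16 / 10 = -7839 / 245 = -32.00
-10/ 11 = -0.91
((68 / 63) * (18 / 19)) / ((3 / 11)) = 1496 / 399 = 3.75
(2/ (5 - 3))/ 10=1/ 10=0.10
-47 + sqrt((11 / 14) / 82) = -47 + sqrt(3157) / 574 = -46.90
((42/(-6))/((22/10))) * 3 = -9.55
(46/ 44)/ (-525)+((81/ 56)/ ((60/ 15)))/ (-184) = -134537/ 34003200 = -0.00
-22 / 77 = -2 / 7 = -0.29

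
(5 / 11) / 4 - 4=-171 / 44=-3.89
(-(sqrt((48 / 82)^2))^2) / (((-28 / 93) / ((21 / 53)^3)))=17717616 / 250262237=0.07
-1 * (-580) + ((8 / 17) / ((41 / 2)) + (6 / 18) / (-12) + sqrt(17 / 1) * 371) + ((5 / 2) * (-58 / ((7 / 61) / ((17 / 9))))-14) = -291.08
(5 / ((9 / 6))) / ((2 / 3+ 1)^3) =18 / 25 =0.72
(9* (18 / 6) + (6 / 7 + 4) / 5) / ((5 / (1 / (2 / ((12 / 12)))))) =2.80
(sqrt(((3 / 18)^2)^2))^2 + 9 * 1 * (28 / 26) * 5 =816493 / 16848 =48.46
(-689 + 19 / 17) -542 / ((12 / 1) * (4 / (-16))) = -25868 / 51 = -507.22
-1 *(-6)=6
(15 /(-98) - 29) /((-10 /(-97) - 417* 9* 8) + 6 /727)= 201472783 /207490951192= 0.00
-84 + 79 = -5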